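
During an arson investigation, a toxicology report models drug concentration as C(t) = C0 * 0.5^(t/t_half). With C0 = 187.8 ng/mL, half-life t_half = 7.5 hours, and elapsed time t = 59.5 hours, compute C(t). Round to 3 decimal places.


Drug concentration decay:
Number of half-lives = t / t_half = 59.5 / 7.5 = 7.933333
Decay factor = 0.5^7.933333 = 0.00409099
C(t) = 187.8 * 0.00409099 = 0.768 ng/mL

0.768


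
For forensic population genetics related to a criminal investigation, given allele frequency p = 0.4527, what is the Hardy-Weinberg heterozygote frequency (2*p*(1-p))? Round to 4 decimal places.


Hardy-Weinberg heterozygote frequency:
q = 1 - p = 1 - 0.4527 = 0.5473
2pq = 2 * 0.4527 * 0.5473 = 0.4955

0.4955


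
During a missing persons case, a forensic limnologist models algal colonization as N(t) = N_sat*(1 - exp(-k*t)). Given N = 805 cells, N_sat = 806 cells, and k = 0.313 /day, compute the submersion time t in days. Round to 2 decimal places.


PMSI from diatom colonization curve:
N / N_sat = 805 / 806 = 0.998759
1 - N/N_sat = 0.001241
ln(1 - N/N_sat) = -6.691838
t = -ln(1 - N/N_sat) / k = -(-6.691838) / 0.313 = 21.38 days

21.38


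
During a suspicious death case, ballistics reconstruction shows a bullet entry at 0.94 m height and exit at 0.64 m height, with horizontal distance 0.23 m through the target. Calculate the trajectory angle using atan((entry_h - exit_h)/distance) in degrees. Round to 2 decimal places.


Bullet trajectory angle:
Height difference = 0.94 - 0.64 = 0.3 m
angle = atan(0.3 / 0.23)
angle = atan(1.304348)
angle = 52.52 degrees

52.52


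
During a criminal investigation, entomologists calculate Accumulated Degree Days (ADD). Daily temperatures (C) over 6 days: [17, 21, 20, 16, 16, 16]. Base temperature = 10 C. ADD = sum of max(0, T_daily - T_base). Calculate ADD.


Computing ADD day by day:
Day 1: max(0, 17 - 10) = 7
Day 2: max(0, 21 - 10) = 11
Day 3: max(0, 20 - 10) = 10
Day 4: max(0, 16 - 10) = 6
Day 5: max(0, 16 - 10) = 6
Day 6: max(0, 16 - 10) = 6
Total ADD = 46

46


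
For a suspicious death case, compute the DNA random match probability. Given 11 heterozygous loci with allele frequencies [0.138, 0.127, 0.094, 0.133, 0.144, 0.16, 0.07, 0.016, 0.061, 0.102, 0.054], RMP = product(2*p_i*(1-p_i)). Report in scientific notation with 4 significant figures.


Computing RMP for 11 loci:
Locus 1: 2 * 0.138 * 0.862 = 0.237912
Locus 2: 2 * 0.127 * 0.873 = 0.221742
Locus 3: 2 * 0.094 * 0.906 = 0.170328
Locus 4: 2 * 0.133 * 0.867 = 0.230622
Locus 5: 2 * 0.144 * 0.856 = 0.246528
Locus 6: 2 * 0.16 * 0.84 = 0.2688
Locus 7: 2 * 0.07 * 0.93 = 0.1302
Locus 8: 2 * 0.016 * 0.984 = 0.031488
Locus 9: 2 * 0.061 * 0.939 = 0.114558
Locus 10: 2 * 0.102 * 0.898 = 0.183192
Locus 11: 2 * 0.054 * 0.946 = 0.102168
RMP = 1.207e-09

1.207e-09


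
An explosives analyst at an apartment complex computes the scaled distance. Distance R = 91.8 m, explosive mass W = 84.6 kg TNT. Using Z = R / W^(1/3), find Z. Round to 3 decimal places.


Scaled distance calculation:
W^(1/3) = 84.6^(1/3) = 4.389922
Z = R / W^(1/3) = 91.8 / 4.389922
Z = 20.912 m/kg^(1/3)

20.912


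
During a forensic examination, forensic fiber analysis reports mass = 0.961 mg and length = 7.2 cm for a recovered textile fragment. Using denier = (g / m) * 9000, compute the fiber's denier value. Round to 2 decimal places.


Denier calculation:
Mass in grams = 0.961 mg / 1000 = 0.000961 g
Length in meters = 7.2 cm / 100 = 0.072 m
Linear density = mass / length = 0.000961 / 0.072 = 0.01334722 g/m
Denier = (g/m) * 9000 = 0.01334722 * 9000 = 120.12

120.12


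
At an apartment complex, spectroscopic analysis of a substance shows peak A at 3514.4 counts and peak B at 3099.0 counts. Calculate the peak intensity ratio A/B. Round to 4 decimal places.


Spectral peak ratio:
Peak A = 3514.4 counts
Peak B = 3099.0 counts
Ratio = 3514.4 / 3099.0 = 1.1340

1.1340


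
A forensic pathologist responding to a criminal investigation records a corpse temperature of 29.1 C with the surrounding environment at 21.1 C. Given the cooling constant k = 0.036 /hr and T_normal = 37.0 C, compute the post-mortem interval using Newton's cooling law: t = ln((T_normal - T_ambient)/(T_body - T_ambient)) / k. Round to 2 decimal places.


Using Newton's law of cooling:
t = ln((T_normal - T_ambient) / (T_body - T_ambient)) / k
T_normal - T_ambient = 15.9
T_body - T_ambient = 8.0
Ratio = 1.9875
ln(ratio) = 0.686878
t = 0.686878 / 0.036 = 19.08 hours

19.08


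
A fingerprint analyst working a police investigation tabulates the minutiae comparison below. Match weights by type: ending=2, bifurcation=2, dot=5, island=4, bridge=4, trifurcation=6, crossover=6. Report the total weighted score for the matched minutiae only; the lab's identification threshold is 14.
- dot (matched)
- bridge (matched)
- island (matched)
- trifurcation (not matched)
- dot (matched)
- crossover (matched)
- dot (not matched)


Weighted minutiae match score:
  dot: matched, +5 (running total 5)
  bridge: matched, +4 (running total 9)
  island: matched, +4 (running total 13)
  trifurcation: not matched, +0
  dot: matched, +5 (running total 18)
  crossover: matched, +6 (running total 24)
  dot: not matched, +0
Total score = 24
Threshold = 14; verdict = identification

24


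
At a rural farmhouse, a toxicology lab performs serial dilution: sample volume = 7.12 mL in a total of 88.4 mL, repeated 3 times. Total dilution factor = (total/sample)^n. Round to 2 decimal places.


Dilution factor calculation:
Single dilution = V_total / V_sample = 88.4 / 7.12 ≈ 12.41573
Number of dilutions = 3
Total DF = (88.4 / 7.12)^3 (full precision, rounded at the end) = 1913.89

1913.89


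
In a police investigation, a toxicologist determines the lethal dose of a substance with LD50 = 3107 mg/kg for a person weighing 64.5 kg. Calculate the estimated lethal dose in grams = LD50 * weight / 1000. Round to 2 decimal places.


Lethal dose calculation:
Lethal dose = LD50 * body_weight / 1000
= 3107 * 64.5 / 1000
= 200401.5 / 1000
= 200.40 g

200.40


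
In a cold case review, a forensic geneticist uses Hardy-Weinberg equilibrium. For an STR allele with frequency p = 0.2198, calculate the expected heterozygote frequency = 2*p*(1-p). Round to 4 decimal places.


Hardy-Weinberg heterozygote frequency:
q = 1 - p = 1 - 0.2198 = 0.7802
2pq = 2 * 0.2198 * 0.7802 = 0.3430

0.3430


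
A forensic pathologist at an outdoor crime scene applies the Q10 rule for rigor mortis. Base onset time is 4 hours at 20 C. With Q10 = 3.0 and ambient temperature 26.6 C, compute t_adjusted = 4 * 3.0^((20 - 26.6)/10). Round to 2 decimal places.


Rigor mortis time adjustment:
Exponent = (T_ref - T_actual) / 10 = (20 - 26.6) / 10 = -0.66
Q10 factor = 3.0^-0.66 = 0.48428
t_adjusted = 4 * 0.48428 = 1.94 hours

1.94


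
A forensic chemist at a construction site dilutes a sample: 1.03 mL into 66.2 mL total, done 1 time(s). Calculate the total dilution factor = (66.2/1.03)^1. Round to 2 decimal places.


Dilution factor calculation:
Single dilution = V_total / V_sample = 66.2 / 1.03 ≈ 64.271845
Number of dilutions = 1
Total DF = (66.2 / 1.03)^1 (full precision, rounded at the end) = 64.27

64.27


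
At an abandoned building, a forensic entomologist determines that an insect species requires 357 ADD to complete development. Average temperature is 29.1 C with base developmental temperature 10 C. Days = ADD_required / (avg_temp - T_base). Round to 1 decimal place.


Insect development time:
Effective temperature = avg_temp - T_base = 29.1 - 10 = 19.1 C
Days = ADD / effective_temp = 357 / 19.1 = 18.7 days

18.7


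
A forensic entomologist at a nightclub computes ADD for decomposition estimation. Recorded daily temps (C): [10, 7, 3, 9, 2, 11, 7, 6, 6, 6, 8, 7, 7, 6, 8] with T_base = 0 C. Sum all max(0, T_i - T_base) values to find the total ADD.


Computing ADD day by day:
Day 1: max(0, 10 - 0) = 10
Day 2: max(0, 7 - 0) = 7
Day 3: max(0, 3 - 0) = 3
Day 4: max(0, 9 - 0) = 9
Day 5: max(0, 2 - 0) = 2
Day 6: max(0, 11 - 0) = 11
Day 7: max(0, 7 - 0) = 7
Day 8: max(0, 6 - 0) = 6
Day 9: max(0, 6 - 0) = 6
Day 10: max(0, 6 - 0) = 6
Day 11: max(0, 8 - 0) = 8
Day 12: max(0, 7 - 0) = 7
Day 13: max(0, 7 - 0) = 7
Day 14: max(0, 6 - 0) = 6
Day 15: max(0, 8 - 0) = 8
Total ADD = 103

103


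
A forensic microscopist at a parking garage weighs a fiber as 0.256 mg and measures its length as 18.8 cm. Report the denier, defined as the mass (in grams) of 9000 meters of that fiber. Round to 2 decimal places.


Denier calculation:
Mass in grams = 0.256 mg / 1000 = 0.000256 g
Length in meters = 18.8 cm / 100 = 0.188 m
Linear density = mass / length = 0.000256 / 0.188 = 0.0013617 g/m
Denier = (g/m) * 9000 = 0.0013617 * 9000 = 12.26

12.26


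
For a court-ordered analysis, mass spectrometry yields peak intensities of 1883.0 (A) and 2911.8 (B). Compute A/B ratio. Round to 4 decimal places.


Spectral peak ratio:
Peak A = 1883.0 counts
Peak B = 2911.8 counts
Ratio = 1883.0 / 2911.8 = 0.6467

0.6467


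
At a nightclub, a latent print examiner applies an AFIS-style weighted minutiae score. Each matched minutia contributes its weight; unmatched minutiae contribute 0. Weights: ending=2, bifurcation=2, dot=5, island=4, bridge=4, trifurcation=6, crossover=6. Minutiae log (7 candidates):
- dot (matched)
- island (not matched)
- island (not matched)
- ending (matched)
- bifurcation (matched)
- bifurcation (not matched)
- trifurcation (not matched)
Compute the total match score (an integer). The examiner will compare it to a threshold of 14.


Weighted minutiae match score:
  dot: matched, +5 (running total 5)
  island: not matched, +0
  island: not matched, +0
  ending: matched, +2 (running total 7)
  bifurcation: matched, +2 (running total 9)
  bifurcation: not matched, +0
  trifurcation: not matched, +0
Total score = 9
Threshold = 14; verdict = inconclusive

9


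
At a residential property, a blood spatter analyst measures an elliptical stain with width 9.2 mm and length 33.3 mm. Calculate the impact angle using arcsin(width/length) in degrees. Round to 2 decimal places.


Blood spatter impact angle calculation:
width / length = 9.2 / 33.3 = 0.276276
angle = arcsin(0.276276)
angle = 16.04 degrees

16.04


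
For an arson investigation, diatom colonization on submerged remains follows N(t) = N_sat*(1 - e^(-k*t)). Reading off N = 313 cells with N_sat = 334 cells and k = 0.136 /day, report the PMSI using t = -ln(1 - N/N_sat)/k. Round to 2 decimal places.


PMSI from diatom colonization curve:
N / N_sat = 313 / 334 = 0.937126
1 - N/N_sat = 0.062874
ln(1 - N/N_sat) = -2.766623
t = -ln(1 - N/N_sat) / k = -(-2.766623) / 0.136 = 20.34 days

20.34


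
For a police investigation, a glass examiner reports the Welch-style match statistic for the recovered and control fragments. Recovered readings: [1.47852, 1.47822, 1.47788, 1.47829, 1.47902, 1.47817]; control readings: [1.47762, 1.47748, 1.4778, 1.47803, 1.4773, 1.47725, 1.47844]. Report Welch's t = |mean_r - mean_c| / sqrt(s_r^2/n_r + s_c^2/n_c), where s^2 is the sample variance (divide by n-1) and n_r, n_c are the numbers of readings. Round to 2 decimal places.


Welch's t-criterion for glass RI comparison:
Recovered mean = sum / n_r = 8.8701 / 6 = 1.47835
Control mean = sum / n_c = 10.34392 / 7 = 1.4777029
Recovered sample variance s_r^2 = 1.5032e-07
Control sample variance s_c^2 = 1.80624e-07
Welch SE (unpooled) = sqrt(s_r^2/n_r + s_c^2/n_c) = sqrt(2.50533e-08 + 2.58034e-08) = sqrt(5.08567e-08) = 0.000225514
|mean_r - mean_c| = 0.000647143
t = 0.000647143 / 0.000225514 = 2.87

2.87


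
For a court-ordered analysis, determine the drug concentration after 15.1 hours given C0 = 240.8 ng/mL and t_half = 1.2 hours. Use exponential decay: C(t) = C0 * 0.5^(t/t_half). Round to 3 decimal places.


Drug concentration decay:
Number of half-lives = t / t_half = 15.1 / 1.2 = 12.583333
Decay factor = 0.5^12.583333 = 0.00016294
C(t) = 240.8 * 0.00016294 = 0.039 ng/mL

0.039


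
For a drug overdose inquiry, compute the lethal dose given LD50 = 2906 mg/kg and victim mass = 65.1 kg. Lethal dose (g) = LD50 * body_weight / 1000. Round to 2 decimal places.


Lethal dose calculation:
Lethal dose = LD50 * body_weight / 1000
= 2906 * 65.1 / 1000
= 189180.6 / 1000
= 189.18 g

189.18


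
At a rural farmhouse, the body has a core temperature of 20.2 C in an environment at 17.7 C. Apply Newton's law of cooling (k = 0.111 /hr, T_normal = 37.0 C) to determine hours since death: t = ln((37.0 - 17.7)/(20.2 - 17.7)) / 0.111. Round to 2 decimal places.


Using Newton's law of cooling:
t = ln((T_normal - T_ambient) / (T_body - T_ambient)) / k
T_normal - T_ambient = 19.3
T_body - T_ambient = 2.5
Ratio = 7.72
ln(ratio) = 2.043814
t = 2.043814 / 0.111 = 18.41 hours

18.41


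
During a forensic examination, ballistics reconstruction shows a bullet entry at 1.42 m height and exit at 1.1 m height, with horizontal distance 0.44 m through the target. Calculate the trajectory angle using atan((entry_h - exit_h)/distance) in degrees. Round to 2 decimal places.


Bullet trajectory angle:
Height difference = 1.42 - 1.1 = 0.32 m
angle = atan(0.32 / 0.44)
angle = atan(0.727273)
angle = 36.03 degrees

36.03


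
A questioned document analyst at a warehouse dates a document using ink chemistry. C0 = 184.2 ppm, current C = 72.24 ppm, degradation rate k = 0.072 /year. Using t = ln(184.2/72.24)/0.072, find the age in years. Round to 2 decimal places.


Document age estimation:
C0/C = 184.2 / 72.24 = 2.549834
ln(C0/C) = 0.936028
t = 0.936028 / 0.072 = 13.00 years

13.00


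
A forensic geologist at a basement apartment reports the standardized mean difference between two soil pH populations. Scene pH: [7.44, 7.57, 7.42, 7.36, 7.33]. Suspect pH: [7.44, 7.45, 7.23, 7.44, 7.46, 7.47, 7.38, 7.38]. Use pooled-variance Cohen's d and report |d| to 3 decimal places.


Pooled-variance Cohen's d for soil pH comparison:
Scene mean = 37.12 / 5 = 7.424
Suspect mean = 59.25 / 8 = 7.40625
Scene sample variance s_s^2 = 0.00863
Suspect sample variance s_c^2 = 0.006227
Pooled variance = ((n_s-1)*s_s^2 + (n_c-1)*s_c^2) / (n_s + n_c - 2) = 0.007101
Pooled SD = sqrt(0.007101) = 0.084267
Mean difference = 0.01775
|d| = |0.01775| / 0.084267 = 0.211

0.211


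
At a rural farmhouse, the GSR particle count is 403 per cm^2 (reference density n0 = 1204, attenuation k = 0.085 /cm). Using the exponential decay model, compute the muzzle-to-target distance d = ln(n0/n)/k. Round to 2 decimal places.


GSR distance calculation:
n0/n = 1204 / 403 = 2.987593
ln(n0/n) = 1.094468
d = 1.094468 / 0.085 = 12.88 cm

12.88


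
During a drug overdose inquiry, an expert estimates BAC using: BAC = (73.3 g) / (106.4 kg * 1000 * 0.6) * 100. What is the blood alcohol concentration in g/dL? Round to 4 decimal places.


Applying the Widmark formula:
BAC = (dose_g / (body_wt * 1000 * r)) * 100
Denominator = 106.4 * 1000 * 0.6 = 63840
BAC = (73.3 / 63840) * 100
BAC = 0.1148 g/dL

0.1148


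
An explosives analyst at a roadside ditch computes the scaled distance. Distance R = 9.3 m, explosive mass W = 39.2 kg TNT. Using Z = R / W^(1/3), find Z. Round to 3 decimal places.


Scaled distance calculation:
W^(1/3) = 39.2^(1/3) = 3.396999
Z = R / W^(1/3) = 9.3 / 3.396999
Z = 2.738 m/kg^(1/3)

2.738


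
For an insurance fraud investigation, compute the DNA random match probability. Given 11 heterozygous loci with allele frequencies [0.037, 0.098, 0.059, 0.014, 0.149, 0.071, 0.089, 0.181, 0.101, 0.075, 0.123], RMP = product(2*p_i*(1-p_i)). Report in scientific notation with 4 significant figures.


Computing RMP for 11 loci:
Locus 1: 2 * 0.037 * 0.963 = 0.071262
Locus 2: 2 * 0.098 * 0.902 = 0.176792
Locus 3: 2 * 0.059 * 0.941 = 0.111038
Locus 4: 2 * 0.014 * 0.986 = 0.027608
Locus 5: 2 * 0.149 * 0.851 = 0.253598
Locus 6: 2 * 0.071 * 0.929 = 0.131918
Locus 7: 2 * 0.089 * 0.911 = 0.162158
Locus 8: 2 * 0.181 * 0.819 = 0.296478
Locus 9: 2 * 0.101 * 0.899 = 0.181598
Locus 10: 2 * 0.075 * 0.925 = 0.13875
Locus 11: 2 * 0.123 * 0.877 = 0.215742
RMP = 3.377e-10

3.377e-10


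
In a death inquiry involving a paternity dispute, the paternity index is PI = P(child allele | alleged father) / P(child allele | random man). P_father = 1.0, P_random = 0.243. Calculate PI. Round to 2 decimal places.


Paternity Index calculation:
PI = P(allele|father) / P(allele|random)
PI = 1.0 / 0.243
PI = 4.12

4.12


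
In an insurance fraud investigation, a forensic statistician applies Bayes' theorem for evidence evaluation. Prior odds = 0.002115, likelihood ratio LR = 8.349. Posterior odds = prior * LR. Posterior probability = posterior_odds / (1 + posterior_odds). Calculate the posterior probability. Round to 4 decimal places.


Bayesian evidence evaluation:
Posterior odds = prior_odds * LR = 0.002115 * 8.349 = 0.01765814
Posterior probability = posterior_odds / (1 + posterior_odds)
= 0.01765814 / (1 + 0.01765814)
= 0.01765814 / 1.01765814
= 0.0174

0.0174


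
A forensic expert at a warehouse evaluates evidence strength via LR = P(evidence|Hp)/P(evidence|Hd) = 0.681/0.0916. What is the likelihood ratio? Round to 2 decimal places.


Likelihood ratio calculation:
LR = P(E|Hp) / P(E|Hd)
LR = 0.681 / 0.0916
LR = 7.43

7.43


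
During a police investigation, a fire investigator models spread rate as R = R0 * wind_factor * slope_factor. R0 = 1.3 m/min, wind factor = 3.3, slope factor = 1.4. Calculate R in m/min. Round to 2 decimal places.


Fire spread rate calculation:
R = R0 * wind_factor * slope_factor
= 1.3 * 3.3 * 1.4
= 4.29 * 1.4
= 6.01 m/min

6.01


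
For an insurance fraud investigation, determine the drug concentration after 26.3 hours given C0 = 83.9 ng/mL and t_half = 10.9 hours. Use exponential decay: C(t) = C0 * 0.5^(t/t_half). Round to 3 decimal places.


Drug concentration decay:
Number of half-lives = t / t_half = 26.3 / 10.9 = 2.412844
Decay factor = 0.5^2.412844 = 0.1877853
C(t) = 83.9 * 0.1877853 = 15.755 ng/mL

15.755


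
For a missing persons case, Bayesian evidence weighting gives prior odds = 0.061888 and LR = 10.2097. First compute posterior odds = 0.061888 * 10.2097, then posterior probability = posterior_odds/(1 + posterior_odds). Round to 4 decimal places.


Bayesian evidence evaluation:
Posterior odds = prior_odds * LR = 0.061888 * 10.2097 = 0.6318579
Posterior probability = posterior_odds / (1 + posterior_odds)
= 0.6318579 / (1 + 0.6318579)
= 0.6318579 / 1.6318579
= 0.3872

0.3872


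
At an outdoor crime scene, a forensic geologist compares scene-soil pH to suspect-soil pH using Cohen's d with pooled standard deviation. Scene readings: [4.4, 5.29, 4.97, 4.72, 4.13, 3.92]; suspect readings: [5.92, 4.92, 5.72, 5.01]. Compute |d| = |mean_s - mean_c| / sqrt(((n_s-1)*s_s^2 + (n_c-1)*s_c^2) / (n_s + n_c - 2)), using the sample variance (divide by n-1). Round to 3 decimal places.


Pooled-variance Cohen's d for soil pH comparison:
Scene mean = 27.43 / 6 = 4.571667
Suspect mean = 21.57 / 4 = 5.3925
Scene sample variance s_s^2 = 0.269177
Suspect sample variance s_c^2 = 0.251692
Pooled variance = ((n_s-1)*s_s^2 + (n_c-1)*s_c^2) / (n_s + n_c - 2) = 0.26262
Pooled SD = sqrt(0.26262) = 0.512465
Mean difference = -0.820833
|d| = |-0.820833| / 0.512465 = 1.602

1.602


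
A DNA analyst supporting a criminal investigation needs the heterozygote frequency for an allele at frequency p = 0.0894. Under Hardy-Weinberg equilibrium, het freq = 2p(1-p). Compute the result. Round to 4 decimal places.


Hardy-Weinberg heterozygote frequency:
q = 1 - p = 1 - 0.0894 = 0.9106
2pq = 2 * 0.0894 * 0.9106 = 0.1628

0.1628


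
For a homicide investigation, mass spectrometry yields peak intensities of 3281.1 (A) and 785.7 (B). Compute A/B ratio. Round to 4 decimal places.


Spectral peak ratio:
Peak A = 3281.1 counts
Peak B = 785.7 counts
Ratio = 3281.1 / 785.7 = 4.1760

4.1760


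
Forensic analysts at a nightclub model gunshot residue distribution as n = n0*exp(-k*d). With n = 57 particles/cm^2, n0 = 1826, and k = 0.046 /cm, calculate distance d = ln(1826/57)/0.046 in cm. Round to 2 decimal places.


GSR distance calculation:
n0/n = 1826 / 57 = 32.035088
ln(n0/n) = 3.466832
d = 3.466832 / 0.046 = 75.37 cm

75.37


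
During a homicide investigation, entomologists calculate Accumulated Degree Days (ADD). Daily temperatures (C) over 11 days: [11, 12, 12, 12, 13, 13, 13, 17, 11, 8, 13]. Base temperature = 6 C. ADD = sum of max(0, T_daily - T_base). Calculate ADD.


Computing ADD day by day:
Day 1: max(0, 11 - 6) = 5
Day 2: max(0, 12 - 6) = 6
Day 3: max(0, 12 - 6) = 6
Day 4: max(0, 12 - 6) = 6
Day 5: max(0, 13 - 6) = 7
Day 6: max(0, 13 - 6) = 7
Day 7: max(0, 13 - 6) = 7
Day 8: max(0, 17 - 6) = 11
Day 9: max(0, 11 - 6) = 5
Day 10: max(0, 8 - 6) = 2
Day 11: max(0, 13 - 6) = 7
Total ADD = 69

69


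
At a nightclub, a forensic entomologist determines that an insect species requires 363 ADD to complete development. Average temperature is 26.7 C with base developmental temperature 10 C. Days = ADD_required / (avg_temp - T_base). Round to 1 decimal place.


Insect development time:
Effective temperature = avg_temp - T_base = 26.7 - 10 = 16.7 C
Days = ADD / effective_temp = 363 / 16.7 = 21.7 days

21.7


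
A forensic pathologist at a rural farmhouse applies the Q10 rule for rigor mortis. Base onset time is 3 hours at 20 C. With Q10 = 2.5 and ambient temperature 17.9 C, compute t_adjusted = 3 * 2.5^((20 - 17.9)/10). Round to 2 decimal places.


Rigor mortis time adjustment:
Exponent = (T_ref - T_actual) / 10 = (20 - 17.9) / 10 = 0.21
Q10 factor = 2.5^0.21 = 1.21218
t_adjusted = 3 * 1.21218 = 3.64 hours

3.64


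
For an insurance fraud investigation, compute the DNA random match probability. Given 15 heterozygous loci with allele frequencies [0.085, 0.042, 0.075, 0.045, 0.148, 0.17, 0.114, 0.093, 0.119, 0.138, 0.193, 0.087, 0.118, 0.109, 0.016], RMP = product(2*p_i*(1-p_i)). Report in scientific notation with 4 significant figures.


Computing RMP for 15 loci:
Locus 1: 2 * 0.085 * 0.915 = 0.15555
Locus 2: 2 * 0.042 * 0.958 = 0.080472
Locus 3: 2 * 0.075 * 0.925 = 0.13875
Locus 4: 2 * 0.045 * 0.955 = 0.08595
Locus 5: 2 * 0.148 * 0.852 = 0.252192
Locus 6: 2 * 0.17 * 0.83 = 0.2822
Locus 7: 2 * 0.114 * 0.886 = 0.202008
Locus 8: 2 * 0.093 * 0.907 = 0.168702
Locus 9: 2 * 0.119 * 0.881 = 0.209678
Locus 10: 2 * 0.138 * 0.862 = 0.237912
Locus 11: 2 * 0.193 * 0.807 = 0.311502
Locus 12: 2 * 0.087 * 0.913 = 0.158862
Locus 13: 2 * 0.118 * 0.882 = 0.208152
Locus 14: 2 * 0.109 * 0.891 = 0.194238
Locus 15: 2 * 0.016 * 0.984 = 0.031488
RMP = 1.138e-12

1.138e-12


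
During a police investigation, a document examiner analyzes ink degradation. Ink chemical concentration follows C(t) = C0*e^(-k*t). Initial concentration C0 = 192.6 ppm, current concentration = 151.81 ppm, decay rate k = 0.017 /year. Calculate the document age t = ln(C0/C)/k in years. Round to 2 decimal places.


Document age estimation:
C0/C = 192.6 / 151.81 = 1.268691
ln(C0/C) = 0.237986
t = 0.237986 / 0.017 = 14.00 years

14.00


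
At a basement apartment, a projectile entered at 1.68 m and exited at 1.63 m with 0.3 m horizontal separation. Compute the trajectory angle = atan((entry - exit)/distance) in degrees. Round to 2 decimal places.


Bullet trajectory angle:
Height difference = 1.68 - 1.63 = 0.05 m
angle = atan(0.05 / 0.3)
angle = atan(0.166667)
angle = 9.46 degrees

9.46


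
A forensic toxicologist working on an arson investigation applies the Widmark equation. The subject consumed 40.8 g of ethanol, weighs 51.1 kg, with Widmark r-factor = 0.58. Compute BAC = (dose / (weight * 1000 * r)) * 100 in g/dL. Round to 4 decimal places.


Applying the Widmark formula:
BAC = (dose_g / (body_wt * 1000 * r)) * 100
Denominator = 51.1 * 1000 * 0.58 = 29638
BAC = (40.8 / 29638) * 100
BAC = 0.1377 g/dL

0.1377


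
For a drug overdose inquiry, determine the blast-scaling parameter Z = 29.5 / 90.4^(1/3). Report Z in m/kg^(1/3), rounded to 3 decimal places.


Scaled distance calculation:
W^(1/3) = 90.4^(1/3) = 4.488034
Z = R / W^(1/3) = 29.5 / 4.488034
Z = 6.573 m/kg^(1/3)

6.573


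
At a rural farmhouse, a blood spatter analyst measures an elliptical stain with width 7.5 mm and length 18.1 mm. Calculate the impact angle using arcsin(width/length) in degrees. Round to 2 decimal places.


Blood spatter impact angle calculation:
width / length = 7.5 / 18.1 = 0.414365
angle = arcsin(0.414365)
angle = 24.48 degrees

24.48


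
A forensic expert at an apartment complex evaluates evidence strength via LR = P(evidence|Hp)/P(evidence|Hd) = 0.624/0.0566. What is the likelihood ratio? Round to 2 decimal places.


Likelihood ratio calculation:
LR = P(E|Hp) / P(E|Hd)
LR = 0.624 / 0.0566
LR = 11.02

11.02


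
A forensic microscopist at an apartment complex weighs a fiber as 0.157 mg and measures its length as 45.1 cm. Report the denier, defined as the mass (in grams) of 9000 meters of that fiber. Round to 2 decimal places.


Denier calculation:
Mass in grams = 0.157 mg / 1000 = 0.000157 g
Length in meters = 45.1 cm / 100 = 0.451 m
Linear density = mass / length = 0.000157 / 0.451 = 0.00034812 g/m
Denier = (g/m) * 9000 = 0.00034812 * 9000 = 3.13

3.13


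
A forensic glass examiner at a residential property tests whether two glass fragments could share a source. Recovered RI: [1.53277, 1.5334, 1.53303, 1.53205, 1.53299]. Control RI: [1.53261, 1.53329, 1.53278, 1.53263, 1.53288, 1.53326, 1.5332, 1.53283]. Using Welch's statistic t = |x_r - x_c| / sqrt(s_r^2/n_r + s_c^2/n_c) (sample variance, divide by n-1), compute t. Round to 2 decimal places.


Welch's t-criterion for glass RI comparison:
Recovered mean = sum / n_r = 7.66424 / 5 = 1.532848
Control mean = sum / n_c = 12.26348 / 8 = 1.532935
Recovered sample variance s_r^2 = 2.5022e-07
Control sample variance s_c^2 = 7.69429e-08
Welch SE (unpooled) = sqrt(s_r^2/n_r + s_c^2/n_c) = sqrt(5.0044e-08 + 9.61786e-09) = sqrt(5.96619e-08) = 0.000244258
|mean_r - mean_c| = 8.7e-05
t = 8.7e-05 / 0.000244258 = 0.36

0.36


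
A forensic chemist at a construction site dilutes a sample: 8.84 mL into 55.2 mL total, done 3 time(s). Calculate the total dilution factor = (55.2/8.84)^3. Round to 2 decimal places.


Dilution factor calculation:
Single dilution = V_total / V_sample = 55.2 / 8.84 ≈ 6.244344
Number of dilutions = 3
Total DF = (55.2 / 8.84)^3 (full precision, rounded at the end) = 243.48

243.48


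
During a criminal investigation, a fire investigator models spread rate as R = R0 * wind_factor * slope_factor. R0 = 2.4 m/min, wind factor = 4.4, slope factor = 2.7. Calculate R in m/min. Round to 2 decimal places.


Fire spread rate calculation:
R = R0 * wind_factor * slope_factor
= 2.4 * 4.4 * 2.7
= 10.56 * 2.7
= 28.51 m/min

28.51


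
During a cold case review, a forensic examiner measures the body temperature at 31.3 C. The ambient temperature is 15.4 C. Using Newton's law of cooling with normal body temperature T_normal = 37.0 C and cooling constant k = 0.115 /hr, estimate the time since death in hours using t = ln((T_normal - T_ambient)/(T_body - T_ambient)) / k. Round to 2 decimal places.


Using Newton's law of cooling:
t = ln((T_normal - T_ambient) / (T_body - T_ambient)) / k
T_normal - T_ambient = 21.6
T_body - T_ambient = 15.9
Ratio = 1.358491
ln(ratio) = 0.306375
t = 0.306375 / 0.115 = 2.66 hours

2.66


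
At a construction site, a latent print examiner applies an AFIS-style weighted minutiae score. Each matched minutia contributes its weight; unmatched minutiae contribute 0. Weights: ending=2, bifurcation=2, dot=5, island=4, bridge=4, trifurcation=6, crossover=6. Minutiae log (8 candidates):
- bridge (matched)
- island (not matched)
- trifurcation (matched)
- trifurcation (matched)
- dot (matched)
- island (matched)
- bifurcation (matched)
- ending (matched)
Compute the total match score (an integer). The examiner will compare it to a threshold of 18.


Weighted minutiae match score:
  bridge: matched, +4 (running total 4)
  island: not matched, +0
  trifurcation: matched, +6 (running total 10)
  trifurcation: matched, +6 (running total 16)
  dot: matched, +5 (running total 21)
  island: matched, +4 (running total 25)
  bifurcation: matched, +2 (running total 27)
  ending: matched, +2 (running total 29)
Total score = 29
Threshold = 18; verdict = identification

29


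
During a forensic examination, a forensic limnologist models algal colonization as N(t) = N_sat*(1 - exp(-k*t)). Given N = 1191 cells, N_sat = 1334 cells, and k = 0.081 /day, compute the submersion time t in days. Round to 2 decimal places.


PMSI from diatom colonization curve:
N / N_sat = 1191 / 1334 = 0.892804
1 - N/N_sat = 0.107196
ln(1 - N/N_sat) = -2.233096
t = -ln(1 - N/N_sat) / k = -(-2.233096) / 0.081 = 27.57 days

27.57


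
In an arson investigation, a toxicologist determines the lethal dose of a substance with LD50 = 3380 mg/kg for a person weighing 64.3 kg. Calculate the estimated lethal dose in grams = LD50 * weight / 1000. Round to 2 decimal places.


Lethal dose calculation:
Lethal dose = LD50 * body_weight / 1000
= 3380 * 64.3 / 1000
= 217334 / 1000
= 217.33 g

217.33


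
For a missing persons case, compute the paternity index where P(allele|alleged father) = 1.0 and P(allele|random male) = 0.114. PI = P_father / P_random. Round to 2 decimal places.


Paternity Index calculation:
PI = P(allele|father) / P(allele|random)
PI = 1.0 / 0.114
PI = 8.77

8.77


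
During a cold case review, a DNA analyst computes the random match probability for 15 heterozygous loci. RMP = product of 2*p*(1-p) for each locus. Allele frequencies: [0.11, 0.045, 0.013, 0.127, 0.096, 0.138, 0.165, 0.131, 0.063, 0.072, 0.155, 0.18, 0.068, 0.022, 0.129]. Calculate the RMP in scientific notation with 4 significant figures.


Computing RMP for 15 loci:
Locus 1: 2 * 0.11 * 0.89 = 0.1958
Locus 2: 2 * 0.045 * 0.955 = 0.08595
Locus 3: 2 * 0.013 * 0.987 = 0.025662
Locus 4: 2 * 0.127 * 0.873 = 0.221742
Locus 5: 2 * 0.096 * 0.904 = 0.173568
Locus 6: 2 * 0.138 * 0.862 = 0.237912
Locus 7: 2 * 0.165 * 0.835 = 0.27555
Locus 8: 2 * 0.131 * 0.869 = 0.227678
Locus 9: 2 * 0.063 * 0.937 = 0.118062
Locus 10: 2 * 0.072 * 0.928 = 0.133632
Locus 11: 2 * 0.155 * 0.845 = 0.26195
Locus 12: 2 * 0.18 * 0.82 = 0.2952
Locus 13: 2 * 0.068 * 0.932 = 0.126752
Locus 14: 2 * 0.022 * 0.978 = 0.043032
Locus 15: 2 * 0.129 * 0.871 = 0.224718
RMP = 3.710e-13

3.710e-13


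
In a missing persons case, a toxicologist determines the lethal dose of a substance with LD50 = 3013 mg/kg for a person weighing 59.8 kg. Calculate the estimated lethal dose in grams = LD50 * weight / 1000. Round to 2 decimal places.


Lethal dose calculation:
Lethal dose = LD50 * body_weight / 1000
= 3013 * 59.8 / 1000
= 180177.4 / 1000
= 180.18 g

180.18


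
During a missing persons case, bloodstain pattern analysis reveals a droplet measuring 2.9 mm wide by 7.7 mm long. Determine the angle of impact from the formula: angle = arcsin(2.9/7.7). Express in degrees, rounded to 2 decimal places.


Blood spatter impact angle calculation:
width / length = 2.9 / 7.7 = 0.376623
angle = arcsin(0.376623)
angle = 22.12 degrees

22.12


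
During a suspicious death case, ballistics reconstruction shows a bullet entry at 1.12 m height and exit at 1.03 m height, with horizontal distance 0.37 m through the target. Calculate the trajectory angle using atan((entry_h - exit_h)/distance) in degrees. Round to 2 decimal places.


Bullet trajectory angle:
Height difference = 1.12 - 1.03 = 0.09 m
angle = atan(0.09 / 0.37)
angle = atan(0.243243)
angle = 13.67 degrees

13.67


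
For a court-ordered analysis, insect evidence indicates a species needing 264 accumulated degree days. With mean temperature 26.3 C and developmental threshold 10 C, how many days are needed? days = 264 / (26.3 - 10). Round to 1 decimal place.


Insect development time:
Effective temperature = avg_temp - T_base = 26.3 - 10 = 16.3 C
Days = ADD / effective_temp = 264 / 16.3 = 16.2 days

16.2


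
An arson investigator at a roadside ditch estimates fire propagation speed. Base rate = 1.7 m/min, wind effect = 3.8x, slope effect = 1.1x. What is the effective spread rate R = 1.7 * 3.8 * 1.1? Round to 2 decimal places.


Fire spread rate calculation:
R = R0 * wind_factor * slope_factor
= 1.7 * 3.8 * 1.1
= 6.46 * 1.1
= 7.11 m/min

7.11


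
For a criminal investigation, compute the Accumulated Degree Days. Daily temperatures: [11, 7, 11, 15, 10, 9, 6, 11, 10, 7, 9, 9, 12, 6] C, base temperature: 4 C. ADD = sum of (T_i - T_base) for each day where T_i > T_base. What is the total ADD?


Computing ADD day by day:
Day 1: max(0, 11 - 4) = 7
Day 2: max(0, 7 - 4) = 3
Day 3: max(0, 11 - 4) = 7
Day 4: max(0, 15 - 4) = 11
Day 5: max(0, 10 - 4) = 6
Day 6: max(0, 9 - 4) = 5
Day 7: max(0, 6 - 4) = 2
Day 8: max(0, 11 - 4) = 7
Day 9: max(0, 10 - 4) = 6
Day 10: max(0, 7 - 4) = 3
Day 11: max(0, 9 - 4) = 5
Day 12: max(0, 9 - 4) = 5
Day 13: max(0, 12 - 4) = 8
Day 14: max(0, 6 - 4) = 2
Total ADD = 77

77


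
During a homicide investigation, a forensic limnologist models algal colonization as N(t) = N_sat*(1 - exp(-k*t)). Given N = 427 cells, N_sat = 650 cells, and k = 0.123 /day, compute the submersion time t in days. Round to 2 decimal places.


PMSI from diatom colonization curve:
N / N_sat = 427 / 650 = 0.656923
1 - N/N_sat = 0.343077
ln(1 - N/N_sat) = -1.0698
t = -ln(1 - N/N_sat) / k = -(-1.0698) / 0.123 = 8.70 days

8.70


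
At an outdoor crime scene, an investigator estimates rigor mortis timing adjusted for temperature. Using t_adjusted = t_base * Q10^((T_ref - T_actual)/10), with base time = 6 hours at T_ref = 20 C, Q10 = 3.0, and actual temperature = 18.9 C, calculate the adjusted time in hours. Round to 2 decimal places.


Rigor mortis time adjustment:
Exponent = (T_ref - T_actual) / 10 = (20 - 18.9) / 10 = 0.11
Q10 factor = 3.0^0.11 = 1.12845
t_adjusted = 6 * 1.12845 = 6.77 hours

6.77


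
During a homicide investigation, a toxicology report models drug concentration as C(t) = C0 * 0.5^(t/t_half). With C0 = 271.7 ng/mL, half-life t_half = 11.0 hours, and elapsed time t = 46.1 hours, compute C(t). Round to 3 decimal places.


Drug concentration decay:
Number of half-lives = t / t_half = 46.1 / 11.0 = 4.190909
Decay factor = 0.5^4.190909 = 0.05475335
C(t) = 271.7 * 0.05475335 = 14.876 ng/mL

14.876


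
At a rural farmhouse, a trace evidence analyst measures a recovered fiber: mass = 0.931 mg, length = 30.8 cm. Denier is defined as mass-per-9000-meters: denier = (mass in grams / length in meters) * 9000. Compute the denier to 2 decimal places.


Denier calculation:
Mass in grams = 0.931 mg / 1000 = 0.000931 g
Length in meters = 30.8 cm / 100 = 0.308 m
Linear density = mass / length = 0.000931 / 0.308 = 0.00302273 g/m
Denier = (g/m) * 9000 = 0.00302273 * 9000 = 27.20

27.20


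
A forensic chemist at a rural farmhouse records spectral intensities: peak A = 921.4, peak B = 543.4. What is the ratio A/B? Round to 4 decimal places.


Spectral peak ratio:
Peak A = 921.4 counts
Peak B = 543.4 counts
Ratio = 921.4 / 543.4 = 1.6956

1.6956


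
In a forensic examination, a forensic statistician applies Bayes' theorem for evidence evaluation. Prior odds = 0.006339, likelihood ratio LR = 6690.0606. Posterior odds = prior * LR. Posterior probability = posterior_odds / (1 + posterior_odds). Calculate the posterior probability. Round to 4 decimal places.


Bayesian evidence evaluation:
Posterior odds = prior_odds * LR = 0.006339 * 6690.0606 = 42.40829
Posterior probability = posterior_odds / (1 + posterior_odds)
= 42.40829 / (1 + 42.40829)
= 42.40829 / 43.40829
= 0.9770

0.9770


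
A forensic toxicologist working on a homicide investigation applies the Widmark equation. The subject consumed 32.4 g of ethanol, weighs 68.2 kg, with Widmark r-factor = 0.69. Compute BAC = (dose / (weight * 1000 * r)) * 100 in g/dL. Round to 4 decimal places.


Applying the Widmark formula:
BAC = (dose_g / (body_wt * 1000 * r)) * 100
Denominator = 68.2 * 1000 * 0.69 = 47058
BAC = (32.4 / 47058) * 100
BAC = 0.0689 g/dL

0.0689


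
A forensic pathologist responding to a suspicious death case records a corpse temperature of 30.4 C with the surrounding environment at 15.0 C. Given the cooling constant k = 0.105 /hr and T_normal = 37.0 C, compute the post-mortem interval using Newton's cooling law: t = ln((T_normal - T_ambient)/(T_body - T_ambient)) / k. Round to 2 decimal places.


Using Newton's law of cooling:
t = ln((T_normal - T_ambient) / (T_body - T_ambient)) / k
T_normal - T_ambient = 22.0
T_body - T_ambient = 15.4
Ratio = 1.428571
ln(ratio) = 0.356675
t = 0.356675 / 0.105 = 3.40 hours

3.40


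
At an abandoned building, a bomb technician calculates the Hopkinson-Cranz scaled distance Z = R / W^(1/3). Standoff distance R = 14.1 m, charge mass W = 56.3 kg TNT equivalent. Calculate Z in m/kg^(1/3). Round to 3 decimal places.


Scaled distance calculation:
W^(1/3) = 56.3^(1/3) = 3.832682
Z = R / W^(1/3) = 14.1 / 3.832682
Z = 3.679 m/kg^(1/3)

3.679


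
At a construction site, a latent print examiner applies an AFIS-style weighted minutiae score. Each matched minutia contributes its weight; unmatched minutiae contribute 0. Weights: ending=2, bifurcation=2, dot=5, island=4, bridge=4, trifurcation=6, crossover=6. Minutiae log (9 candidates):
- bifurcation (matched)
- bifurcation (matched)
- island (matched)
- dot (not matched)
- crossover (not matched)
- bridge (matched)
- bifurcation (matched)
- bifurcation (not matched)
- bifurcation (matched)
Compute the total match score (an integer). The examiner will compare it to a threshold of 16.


Weighted minutiae match score:
  bifurcation: matched, +2 (running total 2)
  bifurcation: matched, +2 (running total 4)
  island: matched, +4 (running total 8)
  dot: not matched, +0
  crossover: not matched, +0
  bridge: matched, +4 (running total 12)
  bifurcation: matched, +2 (running total 14)
  bifurcation: not matched, +0
  bifurcation: matched, +2 (running total 16)
Total score = 16
Threshold = 16; verdict = identification

16


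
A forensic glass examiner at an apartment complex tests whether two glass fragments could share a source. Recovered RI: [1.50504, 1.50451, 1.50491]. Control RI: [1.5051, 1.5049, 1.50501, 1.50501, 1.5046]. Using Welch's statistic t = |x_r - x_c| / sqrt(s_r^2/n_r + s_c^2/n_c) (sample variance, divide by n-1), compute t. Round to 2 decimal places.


Welch's t-criterion for glass RI comparison:
Recovered mean = sum / n_r = 4.51446 / 3 = 1.50482
Control mean = sum / n_c = 7.52462 / 5 = 1.504924
Recovered sample variance s_r^2 = 7.63e-08
Control sample variance s_c^2 = 3.783e-08
Welch SE (unpooled) = sqrt(s_r^2/n_r + s_c^2/n_c) = sqrt(2.54333e-08 + 7.566e-09) = sqrt(3.29993e-08) = 0.000181657
|mean_r - mean_c| = 0.000104
t = 0.000104 / 0.000181657 = 0.57

0.57


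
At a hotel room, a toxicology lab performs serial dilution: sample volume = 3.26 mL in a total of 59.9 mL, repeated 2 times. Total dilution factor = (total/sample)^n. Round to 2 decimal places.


Dilution factor calculation:
Single dilution = V_total / V_sample = 59.9 / 3.26 ≈ 18.374233
Number of dilutions = 2
Total DF = (59.9 / 3.26)^2 (full precision, rounded at the end) = 337.61

337.61


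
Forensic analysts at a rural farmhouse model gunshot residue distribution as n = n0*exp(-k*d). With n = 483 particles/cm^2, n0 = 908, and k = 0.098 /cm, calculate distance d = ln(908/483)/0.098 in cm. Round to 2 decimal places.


GSR distance calculation:
n0/n = 908 / 483 = 1.879917
ln(n0/n) = 0.631228
d = 0.631228 / 0.098 = 6.44 cm

6.44


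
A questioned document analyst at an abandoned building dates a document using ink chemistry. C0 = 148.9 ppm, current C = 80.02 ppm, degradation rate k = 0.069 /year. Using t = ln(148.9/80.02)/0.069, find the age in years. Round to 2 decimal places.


Document age estimation:
C0/C = 148.9 / 80.02 = 1.860785
ln(C0/C) = 0.620998
t = 0.620998 / 0.069 = 9.00 years

9.00


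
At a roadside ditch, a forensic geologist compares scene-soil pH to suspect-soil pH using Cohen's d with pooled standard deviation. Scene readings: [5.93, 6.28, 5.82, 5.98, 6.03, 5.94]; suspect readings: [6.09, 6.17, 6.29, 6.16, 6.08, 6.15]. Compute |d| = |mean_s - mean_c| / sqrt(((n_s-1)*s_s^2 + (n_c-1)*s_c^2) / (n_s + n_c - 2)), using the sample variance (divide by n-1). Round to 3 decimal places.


Pooled-variance Cohen's d for soil pH comparison:
Scene mean = 35.98 / 6 = 5.996667
Suspect mean = 36.94 / 6 = 6.156667
Scene sample variance s_s^2 = 0.024107
Suspect sample variance s_c^2 = 0.005667
Pooled variance = ((n_s-1)*s_s^2 + (n_c-1)*s_c^2) / (n_s + n_c - 2) = 0.014887
Pooled SD = sqrt(0.014887) = 0.122012
Mean difference = -0.16
|d| = |-0.16| / 0.122012 = 1.311

1.311
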